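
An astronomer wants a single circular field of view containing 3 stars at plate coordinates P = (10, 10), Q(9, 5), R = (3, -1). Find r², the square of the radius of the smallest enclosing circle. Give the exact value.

42.5

Side lengths²: PQ² = 26, PR² = 170, QR² = 72.
Since PR² = 170 ≥ 72 + 26 = 98, the angle opposite PR is not acute, so the smallest enclosing circle has PR as diameter.
Centre = midpoint of PR = (6.5, 4.5), r² = 170/4 = 42.5.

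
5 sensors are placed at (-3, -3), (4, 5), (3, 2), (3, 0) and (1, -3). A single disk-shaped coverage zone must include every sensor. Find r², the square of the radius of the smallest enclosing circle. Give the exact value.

By Welzl's lemma the MEC is supported by two points (diametrically opposite) or three points (on a circumcircle).
The farthest pair is (-3, -3)–(4, 5) with squared distance 113. The circle on this segment as diameter has centre (0.5, 1) and r² = 113/4 = 28.25.
Check (3, 2): distance² to centre = 7.25 ≤ 28.25, so it lies inside.
All remaining points lie in this disk, and no smaller disk contains both endpoints, so this is the minimum enclosing circle.

28.25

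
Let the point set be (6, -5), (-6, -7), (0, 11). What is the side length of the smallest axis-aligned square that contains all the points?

The bounding box has width 12 and height 18.
An axis-aligned square enclosing the set must have side ≥ max(width, height).
So the minimum side is max(12, 18) = 18.

18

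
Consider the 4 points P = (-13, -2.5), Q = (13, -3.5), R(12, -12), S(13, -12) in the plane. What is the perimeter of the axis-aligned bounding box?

Width = max x − min x = 13 − (-13) = 26.
Height = max y − min y = -2.5 − (-12) = 9.5.
Perimeter = 2(26 + 9.5) = 71.

71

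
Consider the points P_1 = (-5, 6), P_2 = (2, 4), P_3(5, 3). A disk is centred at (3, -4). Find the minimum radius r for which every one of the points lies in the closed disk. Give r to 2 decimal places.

12.81

The required radius is the distance from (3, -4) to the farthest point.
Squared distances: 164, 65, 53.
Maximum is 164, attained at P_1.
r = √164 ≈ 12.81.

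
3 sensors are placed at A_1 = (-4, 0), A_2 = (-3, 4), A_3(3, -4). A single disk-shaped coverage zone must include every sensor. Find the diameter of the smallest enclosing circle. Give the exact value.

Side lengths²: A_1A_2² = 17, A_1A_3² = 65, A_2A_3² = 100.
Since A_2A_3² = 100 ≥ 65 + 17 = 82, the angle opposite A_2A_3 is not acute, so the smallest enclosing circle has A_2A_3 as diameter.
Centre = midpoint of A_2A_3 = (0, 0), r² = 100/4 = 25.
Diameter = 2r = 2√25 = 10.

10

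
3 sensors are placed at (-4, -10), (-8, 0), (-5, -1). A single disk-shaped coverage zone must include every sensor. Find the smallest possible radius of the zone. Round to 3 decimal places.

5.385

Call the three points A, B, C in the order given.
Side lengths²: AB² = 116, AC² = 82, BC² = 10.
Since AB² = 116 ≥ 82 + 10 = 92, the angle opposite AB is not acute, so the smallest enclosing circle has AB as diameter.
Centre = midpoint of AB = (-6, -5), r² = 116/4 = 29.
r = √29 ≈ 5.385.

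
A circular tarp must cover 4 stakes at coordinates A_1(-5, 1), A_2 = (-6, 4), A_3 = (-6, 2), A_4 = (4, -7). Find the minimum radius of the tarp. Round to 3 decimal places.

A smallest enclosing disk is always determined by at most three of the input points on its boundary.
The farthest pair is A_2–A_4 with squared distance 221. The circle on this segment as diameter has centre (-1, -1.5) and r² = 221/4 = 55.25.
Check A_1: distance² to centre = 22.25 ≤ 55.25, so it lies inside.
All remaining points lie in this disk, and no smaller disk contains both endpoints, so this is the minimum enclosing circle.
r = √(55.25) ≈ 7.433.

7.433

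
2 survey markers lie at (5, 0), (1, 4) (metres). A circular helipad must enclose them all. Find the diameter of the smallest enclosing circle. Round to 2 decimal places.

5.66

The smallest circle enclosing two points has them as diameter endpoints.
Centre = midpoint = (3, 2); r² = |(5, 0)−(1, 4)|²/4 = 32/4 = 8.
Diameter = 2r = 2√8 ≈ 5.66.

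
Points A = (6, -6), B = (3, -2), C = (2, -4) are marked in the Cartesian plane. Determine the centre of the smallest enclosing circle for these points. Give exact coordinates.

(4.5, -4)

Side lengths²: AB² = 25, AC² = 20, BC² = 5.
Since AB² = 25 ≥ 20 + 5 = 25, the angle opposite AB is not acute, so the smallest enclosing circle has AB as diameter.
Centre = midpoint of AB = (4.5, -4), r² = 25/4 = 6.25.
Centre = (4.5, -4).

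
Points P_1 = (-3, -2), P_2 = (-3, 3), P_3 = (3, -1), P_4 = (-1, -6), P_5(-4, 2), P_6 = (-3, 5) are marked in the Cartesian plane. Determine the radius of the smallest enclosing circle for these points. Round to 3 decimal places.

A smallest enclosing disk is always determined by at most three of the input points on its boundary.
The farthest pair is P_4–P_6 with squared distance 125. The circle on this segment as diameter has centre (-2, -0.5) and r² = 125/4 = 31.25.
Check P_1: distance² to centre = 3.25 ≤ 31.25, so it lies inside.
All remaining points lie in this disk, and no smaller disk contains both endpoints, so this is the minimum enclosing circle.
r = √(31.25) ≈ 5.590.

5.590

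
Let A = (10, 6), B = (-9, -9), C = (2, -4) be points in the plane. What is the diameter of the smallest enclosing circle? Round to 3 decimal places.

24.207

Side lengths²: AB² = 586, AC² = 164, BC² = 146.
Since AB² = 586 ≥ 164 + 146 = 310, the angle opposite AB is not acute, so the smallest enclosing circle has AB as diameter.
Centre = midpoint of AB = (0.5, -1.5), r² = 586/4 = 146.5.
Diameter = 2r = 2√(146.5) ≈ 24.207.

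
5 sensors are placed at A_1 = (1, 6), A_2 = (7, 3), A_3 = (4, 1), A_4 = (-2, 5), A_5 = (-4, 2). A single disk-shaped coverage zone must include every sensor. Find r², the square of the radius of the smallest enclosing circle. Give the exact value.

30.5

A smallest enclosing disk is always determined by at most three of the input points on its boundary.
The farthest pair is A_2–A_5 with squared distance 122. The circle on this segment as diameter has centre (1.5, 2.5) and r² = 122/4 = 30.5.
Check A_1: distance² to centre = 12.5 ≤ 30.5, so it lies inside.
All remaining points lie in this disk, and no smaller disk contains both endpoints, so this is the minimum enclosing circle.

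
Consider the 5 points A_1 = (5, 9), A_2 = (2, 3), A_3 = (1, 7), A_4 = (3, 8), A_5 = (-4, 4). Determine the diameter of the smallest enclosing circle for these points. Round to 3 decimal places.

10.296

The minimum enclosing circle of a finite set is fixed by two of the points (as a diameter) or three (as a circumcircle).
The farthest pair is A_1–A_5 with squared distance 106. The circle on this segment as diameter has centre (0.5, 6.5) and r² = 106/4 = 26.5.
Check A_2: distance² to centre = 14.5 ≤ 26.5, so it lies inside.
All remaining points lie in this disk, and no smaller disk contains both endpoints, so this is the minimum enclosing circle.
Diameter = 2r = 2√(26.5) ≈ 10.296.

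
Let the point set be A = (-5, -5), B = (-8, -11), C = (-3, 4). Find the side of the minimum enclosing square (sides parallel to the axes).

The bounding box has width 5 and height 15.
An axis-aligned square enclosing the set must have side ≥ max(width, height).
So the minimum side is max(5, 15) = 15.

15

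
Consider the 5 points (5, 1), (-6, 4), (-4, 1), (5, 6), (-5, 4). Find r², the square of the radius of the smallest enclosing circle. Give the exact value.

8125/242

A smallest enclosing disk is always determined by at most three of the input points on its boundary.
The minimum enclosing circle is determined by three boundary points: (5, 1), (-6, 4), (5, 6).
Their circumcentre is (-5/22, 3.5) with r² = 8125/242.
The farthest remaining point (-5, 4) is at distance² 5573/242 ≤ 8125/242.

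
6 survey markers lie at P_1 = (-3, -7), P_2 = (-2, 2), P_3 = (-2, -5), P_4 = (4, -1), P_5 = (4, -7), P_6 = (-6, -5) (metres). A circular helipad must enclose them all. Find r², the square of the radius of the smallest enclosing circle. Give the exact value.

32.5

By Welzl's lemma the MEC is supported by two points (diametrically opposite) or three points (on a circumcircle).
The minimum enclosing circle is determined by three boundary points: P_2, P_5, P_6.
Their circumcentre is (-0.5, -3.5) with r² = 32.5.
The farthest remaining point P_4 is at distance² 26.5 ≤ 32.5.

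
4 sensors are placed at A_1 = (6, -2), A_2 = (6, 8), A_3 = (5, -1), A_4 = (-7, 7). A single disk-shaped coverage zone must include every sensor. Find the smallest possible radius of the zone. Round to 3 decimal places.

7.929

By Welzl's lemma the MEC is supported by two points (diametrically opposite) or three points (on a circumcircle).
The minimum enclosing circle is determined by three boundary points: A_1, A_2, A_4.
Their circumcentre is (-2/13, 3) with r² = 10625/169.
The farthest remaining point A_3 is at distance² 7193/169 ≤ 10625/169.
r = √(10625/169) ≈ 7.929.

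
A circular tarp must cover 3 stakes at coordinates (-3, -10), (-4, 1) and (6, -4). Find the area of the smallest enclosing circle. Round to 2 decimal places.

Call the three points A, B, C in the order given.
Side lengths²: AB² = 122, AC² = 117, BC² = 125.
Since BC² = 125 < 122 + 117 = 239, the triangle is acute, so the smallest enclosing circle is the circumcircle.
Circumcentre = (-5/14, -59/14), r² = 3965/98.
Area = π·r² = π·3965/98 ≈ 127.11.

127.11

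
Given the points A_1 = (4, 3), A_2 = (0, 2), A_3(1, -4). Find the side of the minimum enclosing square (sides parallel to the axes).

7

The bounding box has width 4 and height 7.
An axis-aligned square enclosing the set must have side ≥ max(width, height).
So the minimum side is max(4, 7) = 7.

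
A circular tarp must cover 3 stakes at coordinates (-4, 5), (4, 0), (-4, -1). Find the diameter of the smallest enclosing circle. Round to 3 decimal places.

Call the three points A, B, C in the order given.
Side lengths²: AB² = 89, AC² = 36, BC² = 65.
Since AB² = 89 < 65 + 36 = 101, the triangle is acute, so the smallest enclosing circle is the circumcircle.
Circumcentre = (-0.3125, 2), r² = 22.59765625.
Diameter = 2r = 2√(22.59765625) ≈ 9.507.

9.507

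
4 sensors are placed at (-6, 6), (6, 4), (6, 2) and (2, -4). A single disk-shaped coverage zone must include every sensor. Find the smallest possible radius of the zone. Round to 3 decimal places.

6.699

A smallest enclosing disk is always determined by at most three of the input points on its boundary.
The minimum enclosing circle is determined by three boundary points: (-6, 6), (6, 4), (2, -4).
Their circumcentre is (-6/13, 29/13) with r² = 7585/169.
The farthest remaining point (6, 2) is at distance² 7065/169 ≤ 7585/169.
r = √(7585/169) ≈ 6.699.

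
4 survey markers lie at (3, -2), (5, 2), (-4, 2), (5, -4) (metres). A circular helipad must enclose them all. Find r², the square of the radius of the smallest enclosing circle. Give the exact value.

By Welzl's lemma the MEC is supported by two points (diametrically opposite) or three points (on a circumcircle).
The farthest pair is (-4, 2)–(5, -4) with squared distance 117. The circle on this segment as diameter has centre (0.5, -1) and r² = 117/4 = 29.25.
Check (3, -2): distance² to centre = 7.25 ≤ 29.25, so it lies inside.
All remaining points lie in this disk, and no smaller disk contains both endpoints, so this is the minimum enclosing circle.

29.25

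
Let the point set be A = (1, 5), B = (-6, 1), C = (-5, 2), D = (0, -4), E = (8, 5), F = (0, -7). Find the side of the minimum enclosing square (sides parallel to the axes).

The bounding box has width 14 and height 12.
An axis-aligned square enclosing the set must have side ≥ max(width, height).
So the minimum side is max(14, 12) = 14.

14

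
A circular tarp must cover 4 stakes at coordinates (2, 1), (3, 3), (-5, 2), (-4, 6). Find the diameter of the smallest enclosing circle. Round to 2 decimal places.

The minimum enclosing circle of a finite set is fixed by two of the points (as a diameter) or three (as a circumcircle).
The minimum enclosing circle is determined by three boundary points: (3, 3), (-5, 2), (-4, 6).
Their circumcentre is (-67/62, 195/62) with r² = 32045/1922.
The farthest remaining point (2, 1) is at distance² 27085/1922 ≤ 32045/1922.
Diameter = 2r = 2√(32045/1922) ≈ 8.17.

8.17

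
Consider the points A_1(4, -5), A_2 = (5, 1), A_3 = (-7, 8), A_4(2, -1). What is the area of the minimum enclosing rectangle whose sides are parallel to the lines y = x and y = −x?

84

In coordinates u = x + y, v = x − y the rectangle is axis-aligned; the map (x,y)→(u,v) scales areas by 2.
u-values: -1, 6, 1, 1; range = 6 − (-1) = 7.
v-values: 9, 4, -15, 3; range = 9 − (-15) = 24.
Area = (7 × 24) / 2 = 84.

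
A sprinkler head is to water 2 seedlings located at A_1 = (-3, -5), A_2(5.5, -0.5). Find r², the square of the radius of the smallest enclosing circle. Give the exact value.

The smallest circle enclosing two points has them as diameter endpoints.
Centre = midpoint = (1.25, -2.75); r² = |A_1A_2|²/4 = 92.5/4 = 23.125.

23.125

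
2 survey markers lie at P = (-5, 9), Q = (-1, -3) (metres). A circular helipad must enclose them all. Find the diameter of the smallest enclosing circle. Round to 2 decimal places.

The smallest circle enclosing two points has them as diameter endpoints.
Centre = midpoint = (-3, 3); r² = |PQ|²/4 = 160/4 = 40.
Diameter = 2r = 2√40 ≈ 12.65.

12.65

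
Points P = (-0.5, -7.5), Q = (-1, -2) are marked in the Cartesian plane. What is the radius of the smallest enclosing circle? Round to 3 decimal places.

The smallest circle enclosing two points has them as diameter endpoints.
Centre = midpoint = (-0.75, -4.75); r² = |PQ|²/4 = 30.5/4 = 7.625.
r = √(7.625) ≈ 2.761.

2.761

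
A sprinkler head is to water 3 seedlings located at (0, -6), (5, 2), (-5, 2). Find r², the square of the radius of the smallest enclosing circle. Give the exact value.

Call the three points A, B, C in the order given.
Side lengths²: AB² = 89, AC² = 89, BC² = 100.
Since BC² = 100 < 89 + 89 = 178, the triangle is acute, so the smallest enclosing circle is the circumcircle.
Circumcentre = (0, -0.4375), r² = 30.94140625.

30.94140625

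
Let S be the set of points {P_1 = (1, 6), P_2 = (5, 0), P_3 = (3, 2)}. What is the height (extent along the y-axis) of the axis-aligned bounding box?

6

max y = 6, min y = 0, so height = 6.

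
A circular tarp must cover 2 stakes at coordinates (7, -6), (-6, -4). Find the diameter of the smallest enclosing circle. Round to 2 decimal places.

The smallest circle enclosing two points has them as diameter endpoints.
Centre = midpoint = (0.5, -5); r² = |(7, -6)−(-6, -4)|²/4 = 173/4 = 43.25.
Diameter = 2r = 2√(43.25) ≈ 13.15.

13.15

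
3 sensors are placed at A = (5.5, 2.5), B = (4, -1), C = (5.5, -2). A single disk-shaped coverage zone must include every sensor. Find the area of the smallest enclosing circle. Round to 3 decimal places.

15.904

Side lengths²: AB² = 14.5, AC² = 20.25, BC² = 3.25.
Since AC² = 20.25 ≥ 14.5 + 3.25 = 17.75, the angle opposite AC is not acute, so the smallest enclosing circle has AC as diameter.
Centre = midpoint of AC = (5.5, 0.25), r² = 20.25/4 = 5.0625.
Area = π·r² = π·5.0625 ≈ 15.904.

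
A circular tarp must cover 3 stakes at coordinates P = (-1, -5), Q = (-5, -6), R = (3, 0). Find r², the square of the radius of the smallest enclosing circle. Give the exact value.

25

Side lengths²: PQ² = 17, PR² = 41, QR² = 100.
Since QR² = 100 ≥ 41 + 17 = 58, the angle opposite QR is not acute, so the smallest enclosing circle has QR as diameter.
Centre = midpoint of QR = (-1, -3), r² = 100/4 = 25.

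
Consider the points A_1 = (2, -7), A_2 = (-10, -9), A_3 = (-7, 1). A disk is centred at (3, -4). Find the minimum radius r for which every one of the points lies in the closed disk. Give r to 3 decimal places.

The required radius is the distance from (3, -4) to the farthest point.
Squared distances: 10, 194, 125.
Maximum is 194, attained at A_2.
r = √194 ≈ 13.928.

13.928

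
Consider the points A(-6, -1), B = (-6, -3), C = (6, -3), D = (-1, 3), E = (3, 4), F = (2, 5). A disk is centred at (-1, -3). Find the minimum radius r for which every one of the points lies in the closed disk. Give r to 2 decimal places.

The required radius is the distance from (-1, -3) to the farthest point.
Squared distances: 29, 25, 49, 36, 65, 73.
Maximum is 73, attained at F.
r = √73 ≈ 8.54.

8.54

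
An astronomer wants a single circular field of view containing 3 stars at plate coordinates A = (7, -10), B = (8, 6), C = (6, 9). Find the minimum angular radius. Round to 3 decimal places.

9.513

Side lengths²: AB² = 257, AC² = 362, BC² = 13.
Since AC² = 362 ≥ 257 + 13 = 270, the angle opposite AC is not acute, so the smallest enclosing circle has AC as diameter.
Centre = midpoint of AC = (6.5, -0.5), r² = 362/4 = 90.5.
r = √(90.5) ≈ 9.513.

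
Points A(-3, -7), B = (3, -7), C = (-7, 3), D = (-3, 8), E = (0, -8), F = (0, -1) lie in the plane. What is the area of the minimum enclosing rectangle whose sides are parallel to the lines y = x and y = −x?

157.5

In coordinates u = x + y, v = x − y the rectangle is axis-aligned; the map (x,y)→(u,v) scales areas by 2.
u-values: -10, -4, -4, 5, -8, -1; range = 5 − (-10) = 15.
v-values: 4, 10, -10, -11, 8, 1; range = 10 − (-11) = 21.
Area = (15 × 21) / 2 = 157.5.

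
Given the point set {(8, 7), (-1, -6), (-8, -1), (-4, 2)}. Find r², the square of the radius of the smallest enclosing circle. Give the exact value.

The minimum enclosing circle is determined by three boundary points: (8, 7), (-1, -6), (-8, -1).
Their circumcentre is (1/17, 49/17) with r² = 23125/289.
The farthest remaining point (-4, 2) is at distance² 4986/289 ≤ 23125/289.

23125/289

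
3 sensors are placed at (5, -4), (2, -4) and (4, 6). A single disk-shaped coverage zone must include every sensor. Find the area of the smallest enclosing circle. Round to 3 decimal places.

Call the three points A, B, C in the order given.
Side lengths²: AB² = 9, AC² = 101, BC² = 104.
Since BC² = 104 < 101 + 9 = 110, the triangle is acute, so the smallest enclosing circle is the circumcircle.
Circumcentre = (3.5, 0.9), r² = 26.26.
Area = π·r² = π·26.26 ≈ 82.498.

82.498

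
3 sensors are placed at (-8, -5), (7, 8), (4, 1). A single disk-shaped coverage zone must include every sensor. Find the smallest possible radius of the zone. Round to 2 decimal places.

9.92

Call the three points A, B, C in the order given.
Side lengths²: AB² = 394, AC² = 180, BC² = 58.
Since AB² = 394 ≥ 180 + 58 = 238, the angle opposite AB is not acute, so the smallest enclosing circle has AB as diameter.
Centre = midpoint of AB = (-0.5, 1.5), r² = 394/4 = 98.5.
r = √(98.5) ≈ 9.92.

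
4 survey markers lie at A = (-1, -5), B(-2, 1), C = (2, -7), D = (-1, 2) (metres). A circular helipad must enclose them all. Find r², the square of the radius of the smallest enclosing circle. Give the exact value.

The farthest pair is C–D with squared distance 90. The circle on this segment as diameter has centre (0.5, -2.5) and r² = 90/4 = 22.5.
Check A: distance² to centre = 8.5 ≤ 22.5, so it lies inside.
All remaining points lie in this disk, and no smaller disk contains both endpoints, so this is the minimum enclosing circle.

22.5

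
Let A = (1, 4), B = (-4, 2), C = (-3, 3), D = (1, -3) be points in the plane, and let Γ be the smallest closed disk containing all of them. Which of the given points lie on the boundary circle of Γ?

The minimum enclosing circle is determined by three boundary points: A, B, D.
Their circumcentre is (-0.5, 0.5) with r² = 14.5.
The farthest remaining point C is at distance² 12.5 ≤ 14.5.
The points at distance exactly r from the centre are A, B, D — 3 points.

A, B, D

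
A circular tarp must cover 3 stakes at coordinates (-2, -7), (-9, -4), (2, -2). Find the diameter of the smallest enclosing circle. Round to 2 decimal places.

Call the three points A, B, C in the order given.
Side lengths²: AB² = 58, AC² = 41, BC² = 125.
Since BC² = 125 ≥ 58 + 41 = 99, the angle opposite BC is not acute, so the smallest enclosing circle has BC as diameter.
Centre = midpoint of BC = (-3.5, -3), r² = 125/4 = 31.25.
Diameter = 2r = 2√(31.25) ≈ 11.18.

11.18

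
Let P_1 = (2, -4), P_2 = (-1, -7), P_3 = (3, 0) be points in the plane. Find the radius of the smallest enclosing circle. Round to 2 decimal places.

4.03

Side lengths²: P_1P_2² = 18, P_1P_3² = 17, P_2P_3² = 65.
Since P_2P_3² = 65 ≥ 18 + 17 = 35, the angle opposite P_2P_3 is not acute, so the smallest enclosing circle has P_2P_3 as diameter.
Centre = midpoint of P_2P_3 = (1, -3.5), r² = 65/4 = 16.25.
r = √(16.25) ≈ 4.03.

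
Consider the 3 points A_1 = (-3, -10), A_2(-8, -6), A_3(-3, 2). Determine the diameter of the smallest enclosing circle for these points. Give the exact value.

Side lengths²: A_1A_2² = 41, A_1A_3² = 144, A_2A_3² = 89.
Since A_1A_3² = 144 ≥ 89 + 41 = 130, the angle opposite A_1A_3 is not acute, so the smallest enclosing circle has A_1A_3 as diameter.
Centre = midpoint of A_1A_3 = (-3, -4), r² = 144/4 = 36.
Diameter = 2r = 2√36 = 12.

12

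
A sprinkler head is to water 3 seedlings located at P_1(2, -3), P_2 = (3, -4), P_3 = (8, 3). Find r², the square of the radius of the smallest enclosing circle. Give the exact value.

Side lengths²: P_1P_2² = 2, P_1P_3² = 72, P_2P_3² = 74.
Since P_2P_3² = 74 ≥ 72 + 2 = 74, the angle opposite P_2P_3 is not acute, so the smallest enclosing circle has P_2P_3 as diameter.
Centre = midpoint of P_2P_3 = (5.5, -0.5), r² = 74/4 = 18.5.

18.5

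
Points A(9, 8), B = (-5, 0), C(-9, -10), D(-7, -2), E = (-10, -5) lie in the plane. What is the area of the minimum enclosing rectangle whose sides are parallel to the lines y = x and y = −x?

In coordinates u = x + y, v = x − y the rectangle is axis-aligned; the map (x,y)→(u,v) scales areas by 2.
u-values: 17, -5, -19, -9, -15; range = 17 − (-19) = 36.
v-values: 1, -5, 1, -5, -5; range = 1 − (-5) = 6.
Area = (36 × 6) / 2 = 108.

108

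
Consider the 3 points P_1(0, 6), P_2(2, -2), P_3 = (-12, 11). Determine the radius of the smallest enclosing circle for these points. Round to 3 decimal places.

Side lengths²: P_1P_2² = 68, P_1P_3² = 169, P_2P_3² = 365.
Since P_2P_3² = 365 ≥ 169 + 68 = 237, the angle opposite P_2P_3 is not acute, so the smallest enclosing circle has P_2P_3 as diameter.
Centre = midpoint of P_2P_3 = (-5, 4.5), r² = 365/4 = 91.25.
r = √(91.25) ≈ 9.552.

9.552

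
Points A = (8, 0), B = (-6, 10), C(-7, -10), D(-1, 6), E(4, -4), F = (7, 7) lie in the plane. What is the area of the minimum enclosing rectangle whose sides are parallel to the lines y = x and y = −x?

In coordinates u = x + y, v = x − y the rectangle is axis-aligned; the map (x,y)→(u,v) scales areas by 2.
u-values: 8, 4, -17, 5, 0, 14; range = 14 − (-17) = 31.
v-values: 8, -16, 3, -7, 8, 0; range = 8 − (-16) = 24.
Area = (31 × 24) / 2 = 372.

372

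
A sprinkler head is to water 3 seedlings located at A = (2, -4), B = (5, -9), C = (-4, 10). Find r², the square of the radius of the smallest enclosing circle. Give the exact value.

Side lengths²: AB² = 34, AC² = 232, BC² = 442.
Since BC² = 442 ≥ 232 + 34 = 266, the angle opposite BC is not acute, so the smallest enclosing circle has BC as diameter.
Centre = midpoint of BC = (0.5, 0.5), r² = 442/4 = 110.5.

110.5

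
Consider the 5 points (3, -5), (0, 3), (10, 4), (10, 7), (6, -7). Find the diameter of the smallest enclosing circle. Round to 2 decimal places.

14.75

The minimum enclosing circle is determined by three boundary points: (0, 3), (10, 7), (6, -7).
Their circumcentre is (213/31, 10/31) with r² = 52258/961.
The farthest remaining point (3, -5) is at distance² 41625/961 ≤ 52258/961.
Diameter = 2r = 2√(52258/961) ≈ 14.75.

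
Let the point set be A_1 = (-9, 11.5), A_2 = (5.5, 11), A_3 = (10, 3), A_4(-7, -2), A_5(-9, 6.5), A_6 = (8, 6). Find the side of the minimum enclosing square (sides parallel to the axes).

19

The bounding box has width 19 and height 13.5.
An axis-aligned square enclosing the set must have side ≥ max(width, height).
So the minimum side is max(19, 13.5) = 19.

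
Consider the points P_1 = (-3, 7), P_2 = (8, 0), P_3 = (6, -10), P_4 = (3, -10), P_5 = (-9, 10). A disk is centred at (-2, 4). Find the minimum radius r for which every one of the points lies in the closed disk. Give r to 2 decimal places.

16.12

The required radius is the distance from (-2, 4) to the farthest point.
Squared distances: 10, 116, 260, 221, 85.
Maximum is 260, attained at P_3.
r = √260 ≈ 16.12.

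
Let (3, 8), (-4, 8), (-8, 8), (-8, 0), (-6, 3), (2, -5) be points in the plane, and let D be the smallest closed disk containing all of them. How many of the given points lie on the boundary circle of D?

3

By Welzl's lemma the MEC is supported by two points (diametrically opposite) or three points (on a circumcircle).
The minimum enclosing circle is determined by three boundary points: (3, 8), (-8, 8), (2, -5).
Their circumcentre is (-2.5, 49/26) with r² = 22865/338.
The farthest remaining point (-4, 8) is at distance² 13401/338 ≤ 22865/338.
The points at distance exactly r from the centre are (3, 8), (-8, 8), (2, -5) — 3 points.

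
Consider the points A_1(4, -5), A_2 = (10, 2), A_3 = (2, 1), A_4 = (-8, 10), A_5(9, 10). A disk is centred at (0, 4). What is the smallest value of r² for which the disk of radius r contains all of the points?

117

The required radius is the distance from (0, 4) to the farthest point.
Squared distances: 97, 104, 13, 100, 117.
Maximum is 117, attained at A_5.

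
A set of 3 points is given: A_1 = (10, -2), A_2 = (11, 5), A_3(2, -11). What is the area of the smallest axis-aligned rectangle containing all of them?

x ranges over [2, 11], width 9.
y ranges over [-11, 5], height 16.
Area = 9 × 16 = 144.

144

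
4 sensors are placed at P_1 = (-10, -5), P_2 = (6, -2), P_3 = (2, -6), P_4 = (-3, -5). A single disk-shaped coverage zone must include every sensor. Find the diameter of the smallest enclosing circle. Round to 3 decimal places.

16.279

The minimum enclosing circle of a finite set is fixed by two of the points (as a diameter) or three (as a circumcircle).
The farthest pair is P_1–P_2 with squared distance 265. The circle on this segment as diameter has centre (-2, -3.5) and r² = 265/4 = 66.25.
Check P_3: distance² to centre = 22.25 ≤ 66.25, so it lies inside.
All remaining points lie in this disk, and no smaller disk contains both endpoints, so this is the minimum enclosing circle.
Diameter = 2r = 2√(66.25) ≈ 16.279.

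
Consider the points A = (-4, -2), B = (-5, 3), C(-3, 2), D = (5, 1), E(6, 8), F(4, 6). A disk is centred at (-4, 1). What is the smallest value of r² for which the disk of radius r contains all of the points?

149

The required radius is the distance from (-4, 1) to the farthest point.
Squared distances: 9, 5, 2, 81, 149, 89.
Maximum is 149, attained at E.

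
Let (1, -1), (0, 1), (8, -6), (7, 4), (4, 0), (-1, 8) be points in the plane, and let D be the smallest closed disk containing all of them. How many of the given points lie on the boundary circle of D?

The farthest pair is (8, -6)–(-1, 8) with squared distance 277. The circle on this segment as diameter has centre (3.5, 1) and r² = 277/4 = 69.25.
Check (1, -1): distance² to centre = 10.25 ≤ 69.25, so it lies inside.
All remaining points lie in this disk, and no smaller disk contains both endpoints, so this is the minimum enclosing circle.
The points at distance exactly r from the centre are (8, -6), (-1, 8) — 2 points.

2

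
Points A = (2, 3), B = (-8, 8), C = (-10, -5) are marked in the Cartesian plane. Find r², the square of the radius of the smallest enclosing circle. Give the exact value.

11245/196

Side lengths²: AB² = 125, AC² = 208, BC² = 173.
Since AC² = 208 < 173 + 125 = 298, the triangle is acute, so the smallest enclosing circle is the circumcircle.
Circumcentre = (-37/7, 13/14), r² = 11245/196.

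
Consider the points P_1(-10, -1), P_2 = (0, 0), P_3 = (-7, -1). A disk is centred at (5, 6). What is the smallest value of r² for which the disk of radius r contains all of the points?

The required radius is the distance from (5, 6) to the farthest point.
Squared distances: 274, 61, 193.
Maximum is 274, attained at P_1.

274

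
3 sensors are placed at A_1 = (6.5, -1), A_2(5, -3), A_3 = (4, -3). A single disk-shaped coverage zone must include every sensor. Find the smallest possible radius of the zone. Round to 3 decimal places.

1.601

Side lengths²: A_1A_2² = 6.25, A_1A_3² = 10.25, A_2A_3² = 1.
Since A_1A_3² = 10.25 ≥ 6.25 + 1 = 7.25, the angle opposite A_1A_3 is not acute, so the smallest enclosing circle has A_1A_3 as diameter.
Centre = midpoint of A_1A_3 = (5.25, -2), r² = 10.25/4 = 2.5625.
r = √(2.5625) ≈ 1.601.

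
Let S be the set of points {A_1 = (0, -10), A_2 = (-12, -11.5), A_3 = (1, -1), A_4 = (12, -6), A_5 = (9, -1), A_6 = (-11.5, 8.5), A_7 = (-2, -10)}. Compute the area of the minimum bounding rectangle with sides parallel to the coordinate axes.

x ranges over [-12, 12], width 24.
y ranges over [-11.5, 8.5], height 20.
Area = 24 × 20 = 480.

480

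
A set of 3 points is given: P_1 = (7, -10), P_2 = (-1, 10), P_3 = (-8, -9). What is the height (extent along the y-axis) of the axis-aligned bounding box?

20

max y = 10, min y = -10, so height = 20.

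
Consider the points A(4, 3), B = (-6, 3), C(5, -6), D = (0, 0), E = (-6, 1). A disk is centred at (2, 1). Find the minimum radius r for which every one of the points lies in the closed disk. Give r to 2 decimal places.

The required radius is the distance from (2, 1) to the farthest point.
Squared distances: 8, 68, 58, 5, 64.
Maximum is 68, attained at B.
r = √68 ≈ 8.25.

8.25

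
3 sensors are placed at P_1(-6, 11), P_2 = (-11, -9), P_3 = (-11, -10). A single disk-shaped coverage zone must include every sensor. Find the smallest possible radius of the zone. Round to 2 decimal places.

Side lengths²: P_1P_2² = 425, P_1P_3² = 466, P_2P_3² = 1.
Since P_1P_3² = 466 ≥ 425 + 1 = 426, the angle opposite P_1P_3 is not acute, so the smallest enclosing circle has P_1P_3 as diameter.
Centre = midpoint of P_1P_3 = (-8.5, 0.5), r² = 466/4 = 116.5.
r = √(116.5) ≈ 10.79.

10.79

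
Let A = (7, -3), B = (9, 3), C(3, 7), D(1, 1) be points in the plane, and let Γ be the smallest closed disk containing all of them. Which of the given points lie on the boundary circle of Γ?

A, C

A smallest enclosing disk is always determined by at most three of the input points on its boundary.
The farthest pair is A–C with squared distance 116. The circle on this segment as diameter has centre (5, 2) and r² = 116/4 = 29.
Check B: distance² to centre = 17 ≤ 29, so it lies inside.
All remaining points lie in this disk, and no smaller disk contains both endpoints, so this is the minimum enclosing circle.
The points at distance exactly r from the centre are A, C — 2 points.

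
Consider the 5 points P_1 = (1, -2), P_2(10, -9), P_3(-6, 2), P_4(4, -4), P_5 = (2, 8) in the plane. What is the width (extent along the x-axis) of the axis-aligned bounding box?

16

max x = 10, min x = -6, so width = 16.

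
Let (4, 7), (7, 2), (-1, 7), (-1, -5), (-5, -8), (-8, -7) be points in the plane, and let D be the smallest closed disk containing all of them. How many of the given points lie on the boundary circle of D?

3

A smallest enclosing disk is always determined by at most three of the input points on its boundary.
The farthest pair is (4, 7)–(-8, -7) with squared distance 340. The circle on this segment as diameter has centre (-2, 0) and r² = 340/4 = 85.
Check (7, 2): distance² to centre = 85 ≤ 85, so it lies inside.
All remaining points lie in this disk, and no smaller disk contains both endpoints, so this is the minimum enclosing circle.
The points at distance exactly r from the centre are (4, 7), (7, 2), (-8, -7) — 3 points.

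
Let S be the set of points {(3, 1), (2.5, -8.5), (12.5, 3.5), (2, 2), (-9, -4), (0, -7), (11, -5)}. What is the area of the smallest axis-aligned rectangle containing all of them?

258

x ranges over [-9, 12.5], width 21.5.
y ranges over [-8.5, 3.5], height 12.
Area = 21.5 × 12 = 258.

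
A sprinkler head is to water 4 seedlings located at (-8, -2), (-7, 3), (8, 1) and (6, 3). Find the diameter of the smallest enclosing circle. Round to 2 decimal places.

16.28

The minimum enclosing circle of a finite set is fixed by two of the points (as a diameter) or three (as a circumcircle).
The farthest pair is (-8, -2)–(8, 1) with squared distance 265. The circle on this segment as diameter has centre (0, -0.5) and r² = 265/4 = 66.25.
Check (-7, 3): distance² to centre = 61.25 ≤ 66.25, so it lies inside.
All remaining points lie in this disk, and no smaller disk contains both endpoints, so this is the minimum enclosing circle.
Diameter = 2r = 2√(66.25) ≈ 16.28.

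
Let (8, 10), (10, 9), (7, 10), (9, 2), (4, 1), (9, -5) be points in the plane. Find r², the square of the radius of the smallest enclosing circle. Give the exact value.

The farthest pair is (7, 10)–(9, -5) with squared distance 229. The circle on this segment as diameter has centre (8, 2.5) and r² = 229/4 = 57.25.
Check (8, 10): distance² to centre = 56.25 ≤ 57.25, so it lies inside.
All remaining points lie in this disk, and no smaller disk contains both endpoints, so this is the minimum enclosing circle.

57.25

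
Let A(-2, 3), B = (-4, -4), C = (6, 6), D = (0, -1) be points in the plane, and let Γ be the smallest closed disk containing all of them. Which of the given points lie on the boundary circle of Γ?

B, C

The minimum enclosing circle of a finite set is fixed by two of the points (as a diameter) or three (as a circumcircle).
The farthest pair is B–C with squared distance 200. The circle on this segment as diameter has centre (1, 1) and r² = 200/4 = 50.
Check A: distance² to centre = 13 ≤ 50, so it lies inside.
All remaining points lie in this disk, and no smaller disk contains both endpoints, so this is the minimum enclosing circle.
The points at distance exactly r from the centre are B, C — 2 points.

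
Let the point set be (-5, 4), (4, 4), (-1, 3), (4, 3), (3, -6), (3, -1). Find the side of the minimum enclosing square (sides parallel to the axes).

The bounding box has width 9 and height 10.
An axis-aligned square enclosing the set must have side ≥ max(width, height).
So the minimum side is max(9, 10) = 10.

10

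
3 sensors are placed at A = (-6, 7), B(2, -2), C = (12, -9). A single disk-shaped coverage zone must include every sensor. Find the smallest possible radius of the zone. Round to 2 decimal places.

12.04

Side lengths²: AB² = 145, AC² = 580, BC² = 149.
Since AC² = 580 ≥ 149 + 145 = 294, the angle opposite AC is not acute, so the smallest enclosing circle has AC as diameter.
Centre = midpoint of AC = (3, -1), r² = 580/4 = 145.
r = √145 ≈ 12.04.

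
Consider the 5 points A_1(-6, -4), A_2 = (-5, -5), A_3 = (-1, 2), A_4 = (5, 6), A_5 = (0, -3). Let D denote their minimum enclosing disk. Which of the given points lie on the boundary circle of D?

A_1, A_2, A_4

A smallest enclosing disk is always determined by at most three of the input points on its boundary.
The minimum enclosing circle is determined by three boundary points: A_1, A_2, A_4.
Their circumcentre is (-11/42, 31/42) with r² = 48841/882.
The farthest remaining point A_5 is at distance² 12385/882 ≤ 48841/882.
The points at distance exactly r from the centre are A_1, A_2, A_4 — 3 points.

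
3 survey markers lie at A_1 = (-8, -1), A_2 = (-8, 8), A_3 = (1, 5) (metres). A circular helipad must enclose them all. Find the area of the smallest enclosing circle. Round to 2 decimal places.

102.10

Side lengths²: A_1A_2² = 81, A_1A_3² = 117, A_2A_3² = 90.
Since A_1A_3² = 117 < 90 + 81 = 171, the triangle is acute, so the smallest enclosing circle is the circumcircle.
Circumcentre = (-4.5, 3.5), r² = 32.5.
Area = π·r² = π·32.5 ≈ 102.10.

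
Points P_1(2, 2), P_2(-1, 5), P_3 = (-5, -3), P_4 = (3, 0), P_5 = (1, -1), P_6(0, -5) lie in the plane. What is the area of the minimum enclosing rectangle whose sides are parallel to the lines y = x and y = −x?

66

In coordinates u = x + y, v = x − y the rectangle is axis-aligned; the map (x,y)→(u,v) scales areas by 2.
u-values: 4, 4, -8, 3, 0, -5; range = 4 − (-8) = 12.
v-values: 0, -6, -2, 3, 2, 5; range = 5 − (-6) = 11.
Area = (12 × 11) / 2 = 66.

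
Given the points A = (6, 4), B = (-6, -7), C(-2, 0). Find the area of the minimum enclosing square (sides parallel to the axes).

The bounding box has width 12 and height 11.
An axis-aligned square enclosing the set must have side ≥ max(width, height).
So the minimum side is max(12, 11) = 12.
Area = 12² = 144.

144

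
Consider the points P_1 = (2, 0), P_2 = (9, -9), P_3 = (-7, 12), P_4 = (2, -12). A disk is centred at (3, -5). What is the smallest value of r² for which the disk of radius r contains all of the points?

The required radius is the distance from (3, -5) to the farthest point.
Squared distances: 26, 52, 389, 50.
Maximum is 389, attained at P_3.

389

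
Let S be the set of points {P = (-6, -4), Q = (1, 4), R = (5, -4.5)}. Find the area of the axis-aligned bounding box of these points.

93.5

x ranges over [-6, 5], width 11.
y ranges over [-4.5, 4], height 8.5.
Area = 11 × 8.5 = 93.5.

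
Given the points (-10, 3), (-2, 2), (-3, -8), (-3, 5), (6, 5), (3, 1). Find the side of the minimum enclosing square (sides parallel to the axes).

16

The bounding box has width 16 and height 13.
An axis-aligned square enclosing the set must have side ≥ max(width, height).
So the minimum side is max(16, 13) = 16.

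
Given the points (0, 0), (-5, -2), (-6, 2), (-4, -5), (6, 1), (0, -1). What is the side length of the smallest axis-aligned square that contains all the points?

The bounding box has width 12 and height 7.
An axis-aligned square enclosing the set must have side ≥ max(width, height).
So the minimum side is max(12, 7) = 12.

12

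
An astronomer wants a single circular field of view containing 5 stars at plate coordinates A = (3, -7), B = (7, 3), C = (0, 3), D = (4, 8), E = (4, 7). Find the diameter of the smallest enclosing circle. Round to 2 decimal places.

15.03

The farthest pair is A–D with squared distance 226. The circle on this segment as diameter has centre (3.5, 0.5) and r² = 226/4 = 56.5.
Check B: distance² to centre = 18.5 ≤ 56.5, so it lies inside.
All remaining points lie in this disk, and no smaller disk contains both endpoints, so this is the minimum enclosing circle.
Diameter = 2r = 2√(56.5) ≈ 15.03.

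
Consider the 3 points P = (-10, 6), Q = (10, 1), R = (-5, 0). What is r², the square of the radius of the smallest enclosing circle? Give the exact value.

Side lengths²: PQ² = 425, PR² = 61, QR² = 226.
Since PQ² = 425 ≥ 226 + 61 = 287, the angle opposite PQ is not acute, so the smallest enclosing circle has PQ as diameter.
Centre = midpoint of PQ = (0, 3.5), r² = 425/4 = 106.25.

106.25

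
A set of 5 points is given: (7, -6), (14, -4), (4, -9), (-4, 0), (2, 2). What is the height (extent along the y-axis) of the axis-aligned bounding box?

max y = 2, min y = -9, so height = 11.

11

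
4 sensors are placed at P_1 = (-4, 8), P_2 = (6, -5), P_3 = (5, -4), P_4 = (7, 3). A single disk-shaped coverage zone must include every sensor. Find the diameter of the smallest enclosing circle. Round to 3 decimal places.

By Welzl's lemma the MEC is supported by two points (diametrically opposite) or three points (on a circumcircle).
The farthest pair is P_1–P_2 with squared distance 269. The circle on this segment as diameter has centre (1, 1.5) and r² = 269/4 = 67.25.
Check P_3: distance² to centre = 46.25 ≤ 67.25, so it lies inside.
All remaining points lie in this disk, and no smaller disk contains both endpoints, so this is the minimum enclosing circle.
Diameter = 2r = 2√(67.25) ≈ 16.401.

16.401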